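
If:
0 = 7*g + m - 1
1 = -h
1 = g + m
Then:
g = 0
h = -1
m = 1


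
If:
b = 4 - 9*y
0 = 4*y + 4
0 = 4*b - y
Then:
No Solution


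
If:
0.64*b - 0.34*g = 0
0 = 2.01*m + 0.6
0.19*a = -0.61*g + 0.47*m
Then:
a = -3.21052631578947*g - 0.738413197172035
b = 0.53125*g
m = -0.30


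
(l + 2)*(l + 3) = l^2 + 5*l + 6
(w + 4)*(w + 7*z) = w^2 + 7*w*z + 4*w + 28*z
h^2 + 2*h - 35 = (h - 5)*(h + 7)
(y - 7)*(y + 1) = y^2 - 6*y - 7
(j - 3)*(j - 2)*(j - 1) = j^3 - 6*j^2 + 11*j - 6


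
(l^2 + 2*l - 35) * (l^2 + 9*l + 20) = l^4 + 11*l^3 + 3*l^2 - 275*l - 700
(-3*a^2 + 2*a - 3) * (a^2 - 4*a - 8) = -3*a^4 + 14*a^3 + 13*a^2 - 4*a + 24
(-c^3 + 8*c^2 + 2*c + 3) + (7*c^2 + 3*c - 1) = -c^3 + 15*c^2 + 5*c + 2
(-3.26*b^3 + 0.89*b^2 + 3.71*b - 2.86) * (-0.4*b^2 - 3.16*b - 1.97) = 1.304*b^5 + 9.9456*b^4 + 2.1258*b^3 - 12.3329*b^2 + 1.7289*b + 5.6342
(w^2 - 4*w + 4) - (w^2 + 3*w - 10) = 14 - 7*w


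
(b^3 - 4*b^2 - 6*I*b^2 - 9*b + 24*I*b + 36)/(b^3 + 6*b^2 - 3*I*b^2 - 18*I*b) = (b^2 - b*(4 + 3*I) + 12*I)/(b*(b + 6))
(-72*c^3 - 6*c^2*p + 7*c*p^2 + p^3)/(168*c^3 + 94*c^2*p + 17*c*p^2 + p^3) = (-3*c + p)/(7*c + p)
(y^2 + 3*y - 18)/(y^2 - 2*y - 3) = (y + 6)/(y + 1)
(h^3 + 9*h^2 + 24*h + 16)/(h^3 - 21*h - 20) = (h + 4)/(h - 5)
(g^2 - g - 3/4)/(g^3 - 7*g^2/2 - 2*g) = (g - 3/2)/(g*(g - 4))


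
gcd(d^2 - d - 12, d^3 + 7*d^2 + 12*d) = d + 3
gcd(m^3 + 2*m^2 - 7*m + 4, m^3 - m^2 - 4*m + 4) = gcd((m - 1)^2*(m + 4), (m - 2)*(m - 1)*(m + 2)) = m - 1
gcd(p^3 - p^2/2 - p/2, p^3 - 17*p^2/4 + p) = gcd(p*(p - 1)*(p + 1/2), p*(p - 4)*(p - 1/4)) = p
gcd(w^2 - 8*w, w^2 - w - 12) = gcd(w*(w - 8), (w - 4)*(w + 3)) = 1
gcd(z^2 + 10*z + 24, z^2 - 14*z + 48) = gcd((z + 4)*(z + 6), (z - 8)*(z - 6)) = 1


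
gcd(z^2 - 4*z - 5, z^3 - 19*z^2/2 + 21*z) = 1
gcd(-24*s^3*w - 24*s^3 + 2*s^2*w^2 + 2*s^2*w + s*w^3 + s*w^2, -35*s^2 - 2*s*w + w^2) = 1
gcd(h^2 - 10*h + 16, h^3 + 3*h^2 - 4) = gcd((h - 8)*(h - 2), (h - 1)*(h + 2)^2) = 1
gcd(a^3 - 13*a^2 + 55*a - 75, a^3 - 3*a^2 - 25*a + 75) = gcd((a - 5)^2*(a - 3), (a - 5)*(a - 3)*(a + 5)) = a^2 - 8*a + 15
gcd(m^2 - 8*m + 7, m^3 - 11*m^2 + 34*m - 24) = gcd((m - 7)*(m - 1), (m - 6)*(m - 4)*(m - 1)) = m - 1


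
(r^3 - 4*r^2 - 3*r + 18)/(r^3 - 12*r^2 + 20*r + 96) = (r^2 - 6*r + 9)/(r^2 - 14*r + 48)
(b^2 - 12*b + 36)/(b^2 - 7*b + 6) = (b - 6)/(b - 1)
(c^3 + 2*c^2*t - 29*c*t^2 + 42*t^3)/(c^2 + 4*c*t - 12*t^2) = (c^2 + 4*c*t - 21*t^2)/(c + 6*t)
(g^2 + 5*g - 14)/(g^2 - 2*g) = (g + 7)/g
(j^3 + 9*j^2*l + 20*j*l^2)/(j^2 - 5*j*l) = (j^2 + 9*j*l + 20*l^2)/(j - 5*l)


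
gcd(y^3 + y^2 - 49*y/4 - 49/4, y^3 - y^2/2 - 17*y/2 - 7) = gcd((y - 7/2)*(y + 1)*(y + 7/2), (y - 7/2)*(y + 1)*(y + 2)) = y^2 - 5*y/2 - 7/2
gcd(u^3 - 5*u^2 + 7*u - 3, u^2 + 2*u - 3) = u - 1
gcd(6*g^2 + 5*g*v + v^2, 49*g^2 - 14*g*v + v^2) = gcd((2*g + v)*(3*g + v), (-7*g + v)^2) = 1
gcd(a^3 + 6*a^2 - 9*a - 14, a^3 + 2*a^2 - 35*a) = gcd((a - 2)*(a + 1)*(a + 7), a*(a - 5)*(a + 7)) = a + 7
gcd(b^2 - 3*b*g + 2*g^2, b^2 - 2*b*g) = b - 2*g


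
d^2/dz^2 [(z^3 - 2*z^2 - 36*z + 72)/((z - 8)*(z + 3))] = 6*(z^3 + 144*z^2 - 648*z + 2232)/(z^6 - 15*z^5 + 3*z^4 + 595*z^3 - 72*z^2 - 8640*z - 13824)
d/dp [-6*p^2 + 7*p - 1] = 7 - 12*p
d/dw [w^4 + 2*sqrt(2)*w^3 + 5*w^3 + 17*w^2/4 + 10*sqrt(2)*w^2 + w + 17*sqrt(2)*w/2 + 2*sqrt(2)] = 4*w^3 + 6*sqrt(2)*w^2 + 15*w^2 + 17*w/2 + 20*sqrt(2)*w + 1 + 17*sqrt(2)/2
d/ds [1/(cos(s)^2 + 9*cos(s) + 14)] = (2*cos(s) + 9)*sin(s)/(cos(s)^2 + 9*cos(s) + 14)^2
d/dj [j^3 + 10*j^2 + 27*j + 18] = 3*j^2 + 20*j + 27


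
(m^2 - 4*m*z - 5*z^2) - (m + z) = m^2 - 4*m*z - m - 5*z^2 - z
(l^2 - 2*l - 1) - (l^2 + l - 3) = 2 - 3*l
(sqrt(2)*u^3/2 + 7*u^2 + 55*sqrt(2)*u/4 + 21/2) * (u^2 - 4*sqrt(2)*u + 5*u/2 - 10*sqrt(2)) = sqrt(2)*u^5/2 + 5*sqrt(2)*u^4/4 + 3*u^4 - 57*sqrt(2)*u^3/4 + 15*u^3/2 - 199*u^2/2 - 285*sqrt(2)*u^2/8 - 995*u/4 - 42*sqrt(2)*u - 105*sqrt(2)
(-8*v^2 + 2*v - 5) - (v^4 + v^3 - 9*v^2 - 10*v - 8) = -v^4 - v^3 + v^2 + 12*v + 3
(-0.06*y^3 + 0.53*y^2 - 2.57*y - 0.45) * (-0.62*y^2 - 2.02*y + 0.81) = 0.0372*y^5 - 0.2074*y^4 + 0.4742*y^3 + 5.8997*y^2 - 1.1727*y - 0.3645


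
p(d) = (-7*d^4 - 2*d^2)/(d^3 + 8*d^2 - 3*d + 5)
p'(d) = (-28*d^3 - 4*d)/(d^3 + 8*d^2 - 3*d + 5) + (-7*d^4 - 2*d^2)*(-3*d^2 - 16*d + 3)/(d^3 + 8*d^2 - 3*d + 5)^2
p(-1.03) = -0.65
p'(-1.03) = 1.56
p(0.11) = -0.01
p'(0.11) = -0.10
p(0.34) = -0.07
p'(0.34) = -0.46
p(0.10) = -0.00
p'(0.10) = -0.09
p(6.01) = -18.67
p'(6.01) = -4.75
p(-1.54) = -1.77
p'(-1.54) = 2.89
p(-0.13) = -0.01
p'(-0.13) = 0.10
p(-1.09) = -0.74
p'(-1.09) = 1.70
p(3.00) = -6.16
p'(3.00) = -3.42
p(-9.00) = 940.59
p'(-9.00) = 1425.49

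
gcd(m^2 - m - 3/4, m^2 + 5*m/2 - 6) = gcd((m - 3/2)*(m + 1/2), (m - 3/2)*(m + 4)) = m - 3/2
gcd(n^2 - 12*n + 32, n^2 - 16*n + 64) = n - 8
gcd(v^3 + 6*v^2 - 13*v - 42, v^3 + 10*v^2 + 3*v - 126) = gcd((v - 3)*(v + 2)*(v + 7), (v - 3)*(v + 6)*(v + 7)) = v^2 + 4*v - 21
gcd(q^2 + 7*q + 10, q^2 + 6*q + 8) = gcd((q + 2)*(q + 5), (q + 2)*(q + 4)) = q + 2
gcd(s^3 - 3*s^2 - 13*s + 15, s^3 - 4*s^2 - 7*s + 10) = s^2 - 6*s + 5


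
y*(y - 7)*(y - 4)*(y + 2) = y^4 - 9*y^3 + 6*y^2 + 56*y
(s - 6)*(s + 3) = s^2 - 3*s - 18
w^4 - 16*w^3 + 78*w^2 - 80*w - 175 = (w - 7)*(w - 5)^2*(w + 1)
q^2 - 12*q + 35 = (q - 7)*(q - 5)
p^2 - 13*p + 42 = (p - 7)*(p - 6)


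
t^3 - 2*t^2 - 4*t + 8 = (t - 2)^2*(t + 2)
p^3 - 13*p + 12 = (p - 3)*(p - 1)*(p + 4)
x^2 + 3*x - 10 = (x - 2)*(x + 5)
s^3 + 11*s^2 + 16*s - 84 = (s - 2)*(s + 6)*(s + 7)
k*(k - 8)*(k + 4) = k^3 - 4*k^2 - 32*k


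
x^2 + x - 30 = (x - 5)*(x + 6)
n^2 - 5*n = n*(n - 5)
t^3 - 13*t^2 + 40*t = t*(t - 8)*(t - 5)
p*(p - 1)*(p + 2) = p^3 + p^2 - 2*p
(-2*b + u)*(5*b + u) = -10*b^2 + 3*b*u + u^2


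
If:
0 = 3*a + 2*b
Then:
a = -2*b/3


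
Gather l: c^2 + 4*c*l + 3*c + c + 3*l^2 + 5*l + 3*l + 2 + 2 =c^2 + 4*c + 3*l^2 + l*(4*c + 8) + 4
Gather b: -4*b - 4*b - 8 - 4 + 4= -8*b - 8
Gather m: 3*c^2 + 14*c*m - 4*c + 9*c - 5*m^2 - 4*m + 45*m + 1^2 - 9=3*c^2 + 5*c - 5*m^2 + m*(14*c + 41) - 8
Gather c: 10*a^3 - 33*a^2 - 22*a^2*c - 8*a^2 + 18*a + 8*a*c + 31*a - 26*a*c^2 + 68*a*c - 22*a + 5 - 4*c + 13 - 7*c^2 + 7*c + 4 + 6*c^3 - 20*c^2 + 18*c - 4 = 10*a^3 - 41*a^2 + 27*a + 6*c^3 + c^2*(-26*a - 27) + c*(-22*a^2 + 76*a + 21) + 18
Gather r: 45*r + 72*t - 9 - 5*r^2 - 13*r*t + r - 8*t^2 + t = -5*r^2 + r*(46 - 13*t) - 8*t^2 + 73*t - 9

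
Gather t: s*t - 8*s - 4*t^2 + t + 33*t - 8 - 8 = -8*s - 4*t^2 + t*(s + 34) - 16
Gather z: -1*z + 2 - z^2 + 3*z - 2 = -z^2 + 2*z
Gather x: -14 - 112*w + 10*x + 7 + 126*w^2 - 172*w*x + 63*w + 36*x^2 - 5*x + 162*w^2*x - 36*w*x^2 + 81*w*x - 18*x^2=126*w^2 - 49*w + x^2*(18 - 36*w) + x*(162*w^2 - 91*w + 5) - 7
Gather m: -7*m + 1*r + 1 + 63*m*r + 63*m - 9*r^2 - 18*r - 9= m*(63*r + 56) - 9*r^2 - 17*r - 8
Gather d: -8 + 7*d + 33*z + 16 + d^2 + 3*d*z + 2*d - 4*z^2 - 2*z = d^2 + d*(3*z + 9) - 4*z^2 + 31*z + 8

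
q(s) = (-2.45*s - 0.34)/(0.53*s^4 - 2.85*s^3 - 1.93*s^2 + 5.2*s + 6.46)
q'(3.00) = -0.15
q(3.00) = 0.26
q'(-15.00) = 0.00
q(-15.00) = 0.00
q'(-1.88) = 0.41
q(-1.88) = 0.28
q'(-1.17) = 0.51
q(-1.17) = 0.77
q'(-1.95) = 0.36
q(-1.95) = 0.25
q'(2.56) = -0.38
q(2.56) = 0.37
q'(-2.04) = 0.30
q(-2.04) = 0.22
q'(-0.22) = -0.51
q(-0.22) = 0.04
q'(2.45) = -0.51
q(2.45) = 0.42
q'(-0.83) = -1.21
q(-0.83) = 0.63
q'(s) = (-2.45*s - 0.34)*(-2.12*s^3 + 8.55*s^2 + 3.86*s - 5.2)/(0.53*s^4 - 2.85*s^3 - 1.93*s^2 + 5.2*s + 6.46)^2 - 2.45/(0.53*s^4 - 2.85*s^3 - 1.93*s^2 + 5.2*s + 6.46)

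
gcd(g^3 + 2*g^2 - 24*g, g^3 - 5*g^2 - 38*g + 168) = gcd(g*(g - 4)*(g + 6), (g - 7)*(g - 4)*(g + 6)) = g^2 + 2*g - 24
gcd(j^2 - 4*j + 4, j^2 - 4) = j - 2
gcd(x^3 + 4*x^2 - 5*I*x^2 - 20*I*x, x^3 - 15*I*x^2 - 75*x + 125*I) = x - 5*I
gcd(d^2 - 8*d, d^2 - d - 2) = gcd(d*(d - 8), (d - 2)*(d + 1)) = 1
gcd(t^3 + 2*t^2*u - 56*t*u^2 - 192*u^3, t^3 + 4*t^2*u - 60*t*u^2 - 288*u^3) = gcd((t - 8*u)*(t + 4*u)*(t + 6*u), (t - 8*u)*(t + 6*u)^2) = t^2 - 2*t*u - 48*u^2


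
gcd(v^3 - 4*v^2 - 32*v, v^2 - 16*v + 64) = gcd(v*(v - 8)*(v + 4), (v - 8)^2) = v - 8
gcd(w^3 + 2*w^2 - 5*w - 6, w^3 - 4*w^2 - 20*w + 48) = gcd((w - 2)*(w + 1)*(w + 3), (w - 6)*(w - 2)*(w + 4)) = w - 2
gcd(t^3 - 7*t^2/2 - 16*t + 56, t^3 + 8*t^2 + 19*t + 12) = t + 4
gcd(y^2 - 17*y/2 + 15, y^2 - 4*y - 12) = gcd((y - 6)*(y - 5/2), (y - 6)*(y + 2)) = y - 6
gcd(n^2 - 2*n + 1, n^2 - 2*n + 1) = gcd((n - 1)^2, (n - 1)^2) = n^2 - 2*n + 1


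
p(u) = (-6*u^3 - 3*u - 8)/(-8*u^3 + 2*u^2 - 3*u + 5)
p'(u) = (-18*u^2 - 3)/(-8*u^3 + 2*u^2 - 3*u + 5) + (24*u^2 - 4*u + 3)*(-6*u^3 - 3*u - 8)/(-8*u^3 + 2*u^2 - 3*u + 5)^2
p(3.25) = 0.87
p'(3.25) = -0.07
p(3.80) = 0.84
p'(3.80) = -0.04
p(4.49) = 0.82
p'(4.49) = -0.02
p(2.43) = 0.96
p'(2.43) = -0.20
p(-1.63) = 0.46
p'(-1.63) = -0.34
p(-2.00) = 0.55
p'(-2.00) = -0.19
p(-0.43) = -0.85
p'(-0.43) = -1.94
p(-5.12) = 0.71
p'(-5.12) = -0.01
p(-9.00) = 0.73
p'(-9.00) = 0.00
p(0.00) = -1.60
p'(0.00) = -1.56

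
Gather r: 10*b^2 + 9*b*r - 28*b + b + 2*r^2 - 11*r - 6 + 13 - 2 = 10*b^2 - 27*b + 2*r^2 + r*(9*b - 11) + 5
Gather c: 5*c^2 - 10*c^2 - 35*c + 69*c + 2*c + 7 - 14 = -5*c^2 + 36*c - 7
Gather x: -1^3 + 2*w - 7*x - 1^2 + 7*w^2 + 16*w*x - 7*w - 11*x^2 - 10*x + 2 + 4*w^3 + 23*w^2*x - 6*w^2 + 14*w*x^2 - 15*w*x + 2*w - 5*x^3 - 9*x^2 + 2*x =4*w^3 + w^2 - 3*w - 5*x^3 + x^2*(14*w - 20) + x*(23*w^2 + w - 15)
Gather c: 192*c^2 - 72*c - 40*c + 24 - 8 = 192*c^2 - 112*c + 16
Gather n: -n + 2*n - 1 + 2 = n + 1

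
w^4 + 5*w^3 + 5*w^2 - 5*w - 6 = (w - 1)*(w + 1)*(w + 2)*(w + 3)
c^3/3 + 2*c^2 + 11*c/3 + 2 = (c/3 + 1)*(c + 1)*(c + 2)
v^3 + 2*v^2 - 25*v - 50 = (v - 5)*(v + 2)*(v + 5)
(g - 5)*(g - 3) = g^2 - 8*g + 15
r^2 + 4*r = r*(r + 4)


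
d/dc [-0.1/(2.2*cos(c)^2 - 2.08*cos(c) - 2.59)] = (0.208 - 0.44*cos(c))*sin(c)/(-2.2*cos(c)^2 + 2.08*cos(c) + 2.59)^2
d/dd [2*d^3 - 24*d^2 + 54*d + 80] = 6*d^2 - 48*d + 54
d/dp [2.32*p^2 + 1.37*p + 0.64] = 4.64*p + 1.37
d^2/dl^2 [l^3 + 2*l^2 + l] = 6*l + 4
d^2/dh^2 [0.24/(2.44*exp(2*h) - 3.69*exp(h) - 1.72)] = ((0.8856 - 2.3424*exp(h))*(-2.44*exp(2*h) + 3.69*exp(h) + 1.72) - 0.24*(4.88*exp(h) - 3.69)*(9.76*exp(h) - 7.38)*exp(h))*exp(h)/(-2.44*exp(2*h) + 3.69*exp(h) + 1.72)^3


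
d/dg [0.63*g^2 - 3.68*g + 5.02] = 1.26*g - 3.68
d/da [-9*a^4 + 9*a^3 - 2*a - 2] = -36*a^3 + 27*a^2 - 2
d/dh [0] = 0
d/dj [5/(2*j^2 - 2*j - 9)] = 10*(1 - 2*j)/(-2*j^2 + 2*j + 9)^2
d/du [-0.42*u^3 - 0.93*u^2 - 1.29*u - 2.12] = -1.26*u^2 - 1.86*u - 1.29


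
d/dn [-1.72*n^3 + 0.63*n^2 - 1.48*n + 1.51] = -5.16*n^2 + 1.26*n - 1.48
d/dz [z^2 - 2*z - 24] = 2*z - 2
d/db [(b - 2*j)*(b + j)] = 2*b - j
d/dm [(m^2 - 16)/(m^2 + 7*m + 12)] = 7/(m^2 + 6*m + 9)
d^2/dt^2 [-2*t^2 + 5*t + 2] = -4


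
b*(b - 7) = b^2 - 7*b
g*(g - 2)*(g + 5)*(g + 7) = g^4 + 10*g^3 + 11*g^2 - 70*g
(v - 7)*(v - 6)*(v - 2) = v^3 - 15*v^2 + 68*v - 84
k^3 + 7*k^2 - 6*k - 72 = (k - 3)*(k + 4)*(k + 6)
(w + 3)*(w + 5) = w^2 + 8*w + 15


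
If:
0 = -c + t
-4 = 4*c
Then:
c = -1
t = -1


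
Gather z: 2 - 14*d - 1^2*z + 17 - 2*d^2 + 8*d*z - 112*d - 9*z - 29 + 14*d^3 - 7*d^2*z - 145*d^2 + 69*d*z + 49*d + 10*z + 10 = 14*d^3 - 147*d^2 - 77*d + z*(-7*d^2 + 77*d)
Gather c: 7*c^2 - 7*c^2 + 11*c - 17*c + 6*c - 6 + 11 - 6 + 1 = 0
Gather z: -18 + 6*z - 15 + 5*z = 11*z - 33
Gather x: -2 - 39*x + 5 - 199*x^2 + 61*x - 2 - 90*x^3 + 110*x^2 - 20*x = -90*x^3 - 89*x^2 + 2*x + 1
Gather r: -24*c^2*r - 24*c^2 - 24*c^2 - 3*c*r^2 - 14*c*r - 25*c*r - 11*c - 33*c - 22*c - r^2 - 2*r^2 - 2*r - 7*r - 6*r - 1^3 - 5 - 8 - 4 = -48*c^2 - 66*c + r^2*(-3*c - 3) + r*(-24*c^2 - 39*c - 15) - 18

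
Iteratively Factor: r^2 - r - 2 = (r + 1)*(r - 2)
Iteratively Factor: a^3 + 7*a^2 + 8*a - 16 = (a - 1)*(a^2 + 8*a + 16) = (a - 1)*(a + 4)*(a + 4)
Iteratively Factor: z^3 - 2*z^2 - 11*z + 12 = (z + 3)*(z^2 - 5*z + 4) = (z - 1)*(z + 3)*(z - 4)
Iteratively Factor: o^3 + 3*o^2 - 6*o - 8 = (o + 1)*(o^2 + 2*o - 8) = (o - 2)*(o + 1)*(o + 4)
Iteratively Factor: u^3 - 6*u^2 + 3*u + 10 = (u - 5)*(u^2 - u - 2) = (u - 5)*(u - 2)*(u + 1)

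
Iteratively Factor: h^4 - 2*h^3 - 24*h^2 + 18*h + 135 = (h + 3)*(h^3 - 5*h^2 - 9*h + 45) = (h - 3)*(h + 3)*(h^2 - 2*h - 15) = (h - 3)*(h + 3)^2*(h - 5)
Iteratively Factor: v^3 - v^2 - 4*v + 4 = (v - 1)*(v^2 - 4) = (v - 1)*(v + 2)*(v - 2)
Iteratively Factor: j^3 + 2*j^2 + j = (j + 1)*(j^2 + j) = j*(j + 1)*(j + 1)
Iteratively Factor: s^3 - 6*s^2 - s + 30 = (s + 2)*(s^2 - 8*s + 15) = (s - 5)*(s + 2)*(s - 3)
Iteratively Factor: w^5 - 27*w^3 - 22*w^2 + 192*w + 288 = (w + 2)*(w^4 - 2*w^3 - 23*w^2 + 24*w + 144) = (w + 2)*(w + 3)*(w^3 - 5*w^2 - 8*w + 48) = (w + 2)*(w + 3)^2*(w^2 - 8*w + 16) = (w - 4)*(w + 2)*(w + 3)^2*(w - 4)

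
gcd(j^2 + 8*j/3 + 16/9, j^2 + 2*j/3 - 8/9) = j + 4/3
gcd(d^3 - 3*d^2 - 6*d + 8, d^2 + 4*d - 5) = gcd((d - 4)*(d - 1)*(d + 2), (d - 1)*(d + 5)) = d - 1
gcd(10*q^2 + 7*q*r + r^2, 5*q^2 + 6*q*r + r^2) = 5*q + r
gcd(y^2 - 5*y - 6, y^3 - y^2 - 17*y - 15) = y + 1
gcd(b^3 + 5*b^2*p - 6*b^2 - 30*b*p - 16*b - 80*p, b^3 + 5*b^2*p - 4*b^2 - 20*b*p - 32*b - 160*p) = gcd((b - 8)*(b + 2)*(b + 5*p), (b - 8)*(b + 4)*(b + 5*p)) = b^2 + 5*b*p - 8*b - 40*p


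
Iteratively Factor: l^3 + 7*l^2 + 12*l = (l)*(l^2 + 7*l + 12) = l*(l + 3)*(l + 4)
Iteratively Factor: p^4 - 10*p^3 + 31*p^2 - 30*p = (p - 3)*(p^3 - 7*p^2 + 10*p) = p*(p - 3)*(p^2 - 7*p + 10) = p*(p - 5)*(p - 3)*(p - 2)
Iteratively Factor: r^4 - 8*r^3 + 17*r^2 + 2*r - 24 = (r - 3)*(r^3 - 5*r^2 + 2*r + 8) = (r - 3)*(r + 1)*(r^2 - 6*r + 8) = (r - 4)*(r - 3)*(r + 1)*(r - 2)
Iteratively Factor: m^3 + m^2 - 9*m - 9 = (m + 1)*(m^2 - 9) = (m - 3)*(m + 1)*(m + 3)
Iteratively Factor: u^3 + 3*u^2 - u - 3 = (u + 3)*(u^2 - 1) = (u - 1)*(u + 3)*(u + 1)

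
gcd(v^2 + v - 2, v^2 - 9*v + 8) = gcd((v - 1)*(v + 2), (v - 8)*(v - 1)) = v - 1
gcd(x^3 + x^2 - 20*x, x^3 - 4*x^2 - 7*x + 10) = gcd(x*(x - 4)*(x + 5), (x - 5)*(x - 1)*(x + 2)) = 1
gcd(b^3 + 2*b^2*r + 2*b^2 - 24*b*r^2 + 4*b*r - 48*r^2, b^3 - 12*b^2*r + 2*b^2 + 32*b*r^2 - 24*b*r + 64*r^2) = -b^2 + 4*b*r - 2*b + 8*r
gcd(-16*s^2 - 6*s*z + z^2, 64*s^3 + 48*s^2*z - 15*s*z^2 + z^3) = -8*s + z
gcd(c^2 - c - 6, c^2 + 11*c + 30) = 1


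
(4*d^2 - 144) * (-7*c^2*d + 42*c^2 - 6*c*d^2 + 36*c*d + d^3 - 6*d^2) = -28*c^2*d^3 + 168*c^2*d^2 + 1008*c^2*d - 6048*c^2 - 24*c*d^4 + 144*c*d^3 + 864*c*d^2 - 5184*c*d + 4*d^5 - 24*d^4 - 144*d^3 + 864*d^2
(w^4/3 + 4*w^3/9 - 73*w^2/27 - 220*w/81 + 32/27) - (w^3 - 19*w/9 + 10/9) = w^4/3 - 5*w^3/9 - 73*w^2/27 - 49*w/81 + 2/27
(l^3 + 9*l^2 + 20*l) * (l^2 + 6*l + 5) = l^5 + 15*l^4 + 79*l^3 + 165*l^2 + 100*l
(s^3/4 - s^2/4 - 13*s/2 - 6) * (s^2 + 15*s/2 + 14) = s^5/4 + 13*s^4/8 - 39*s^3/8 - 233*s^2/4 - 136*s - 84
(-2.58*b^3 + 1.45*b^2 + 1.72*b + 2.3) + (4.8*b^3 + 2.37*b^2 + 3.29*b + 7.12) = 2.22*b^3 + 3.82*b^2 + 5.01*b + 9.42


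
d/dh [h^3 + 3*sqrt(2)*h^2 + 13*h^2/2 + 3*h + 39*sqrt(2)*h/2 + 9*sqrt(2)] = 3*h^2 + 6*sqrt(2)*h + 13*h + 3 + 39*sqrt(2)/2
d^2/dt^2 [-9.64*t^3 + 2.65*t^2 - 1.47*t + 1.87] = 5.3 - 57.84*t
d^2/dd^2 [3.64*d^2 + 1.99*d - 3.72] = 7.28000000000000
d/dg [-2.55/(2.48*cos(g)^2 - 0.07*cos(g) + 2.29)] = (0.1785 - 12.648*cos(g))*sin(g)/(2.48*cos(g)^2 - 0.07*cos(g) + 2.29)^2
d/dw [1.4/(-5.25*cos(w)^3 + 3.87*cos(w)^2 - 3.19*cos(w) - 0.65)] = (-22.05*cos(w)^2 + 10.836*cos(w) - 4.466)*sin(w)/(5.25*cos(w)^3 - 3.87*cos(w)^2 + 3.19*cos(w) + 0.65)^2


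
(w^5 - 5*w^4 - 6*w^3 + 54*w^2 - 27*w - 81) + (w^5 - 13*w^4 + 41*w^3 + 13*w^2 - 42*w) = 2*w^5 - 18*w^4 + 35*w^3 + 67*w^2 - 69*w - 81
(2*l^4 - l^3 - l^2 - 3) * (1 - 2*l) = -4*l^5 + 4*l^4 + l^3 - l^2 + 6*l - 3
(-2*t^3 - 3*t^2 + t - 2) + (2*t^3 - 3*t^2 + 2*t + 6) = -6*t^2 + 3*t + 4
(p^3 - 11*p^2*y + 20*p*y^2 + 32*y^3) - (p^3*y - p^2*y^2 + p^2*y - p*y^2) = -p^3*y + p^3 + p^2*y^2 - 12*p^2*y + 21*p*y^2 + 32*y^3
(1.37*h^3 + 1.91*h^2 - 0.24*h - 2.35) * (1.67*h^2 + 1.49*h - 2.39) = 2.2879*h^5 + 5.231*h^4 - 0.8292*h^3 - 8.847*h^2 - 2.9279*h + 5.6165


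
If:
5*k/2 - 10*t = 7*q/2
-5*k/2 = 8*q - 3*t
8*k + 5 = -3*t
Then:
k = -1810/3241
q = 50/463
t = -575/3241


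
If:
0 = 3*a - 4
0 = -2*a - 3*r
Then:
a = 4/3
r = -8/9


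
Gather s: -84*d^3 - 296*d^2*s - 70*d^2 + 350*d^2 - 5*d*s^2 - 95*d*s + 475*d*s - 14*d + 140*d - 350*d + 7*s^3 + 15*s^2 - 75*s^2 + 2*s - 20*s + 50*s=-84*d^3 + 280*d^2 - 224*d + 7*s^3 + s^2*(-5*d - 60) + s*(-296*d^2 + 380*d + 32)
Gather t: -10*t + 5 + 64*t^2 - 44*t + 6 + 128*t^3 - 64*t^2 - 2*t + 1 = 128*t^3 - 56*t + 12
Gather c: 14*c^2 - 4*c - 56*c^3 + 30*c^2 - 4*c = -56*c^3 + 44*c^2 - 8*c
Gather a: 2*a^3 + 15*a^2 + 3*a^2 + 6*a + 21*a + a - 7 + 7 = 2*a^3 + 18*a^2 + 28*a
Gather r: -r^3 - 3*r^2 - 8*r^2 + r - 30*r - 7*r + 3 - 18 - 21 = -r^3 - 11*r^2 - 36*r - 36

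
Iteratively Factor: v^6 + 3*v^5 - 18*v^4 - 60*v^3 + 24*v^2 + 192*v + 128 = (v + 1)*(v^5 + 2*v^4 - 20*v^3 - 40*v^2 + 64*v + 128) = (v - 4)*(v + 1)*(v^4 + 6*v^3 + 4*v^2 - 24*v - 32) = (v - 4)*(v - 2)*(v + 1)*(v^3 + 8*v^2 + 20*v + 16) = (v - 4)*(v - 2)*(v + 1)*(v + 4)*(v^2 + 4*v + 4) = (v - 4)*(v - 2)*(v + 1)*(v + 2)*(v + 4)*(v + 2)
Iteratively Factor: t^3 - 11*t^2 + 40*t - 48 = (t - 4)*(t^2 - 7*t + 12) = (t - 4)^2*(t - 3)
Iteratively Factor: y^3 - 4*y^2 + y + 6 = (y - 2)*(y^2 - 2*y - 3) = (y - 2)*(y + 1)*(y - 3)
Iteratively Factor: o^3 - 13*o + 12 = (o - 1)*(o^2 + o - 12) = (o - 1)*(o + 4)*(o - 3)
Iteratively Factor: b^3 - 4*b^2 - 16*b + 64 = (b - 4)*(b^2 - 16) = (b - 4)^2*(b + 4)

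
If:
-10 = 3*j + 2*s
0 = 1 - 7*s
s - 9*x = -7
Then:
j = -24/7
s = 1/7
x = 50/63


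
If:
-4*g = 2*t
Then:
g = -t/2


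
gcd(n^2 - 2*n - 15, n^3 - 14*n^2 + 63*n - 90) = n - 5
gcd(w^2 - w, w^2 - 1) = w - 1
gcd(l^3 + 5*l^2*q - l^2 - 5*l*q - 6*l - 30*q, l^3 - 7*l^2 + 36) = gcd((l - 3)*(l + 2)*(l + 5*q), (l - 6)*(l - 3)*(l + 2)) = l^2 - l - 6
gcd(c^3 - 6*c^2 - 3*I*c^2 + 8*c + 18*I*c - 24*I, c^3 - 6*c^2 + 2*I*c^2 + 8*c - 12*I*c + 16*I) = c^2 - 6*c + 8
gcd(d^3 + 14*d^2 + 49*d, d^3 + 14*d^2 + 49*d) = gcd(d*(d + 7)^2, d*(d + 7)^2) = d^3 + 14*d^2 + 49*d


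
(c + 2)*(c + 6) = c^2 + 8*c + 12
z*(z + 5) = z^2 + 5*z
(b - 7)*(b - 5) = b^2 - 12*b + 35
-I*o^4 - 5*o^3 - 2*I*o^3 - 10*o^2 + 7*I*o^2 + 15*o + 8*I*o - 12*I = (o + 3)*(o - 4*I)*(o - I)*(-I*o + I)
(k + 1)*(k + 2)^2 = k^3 + 5*k^2 + 8*k + 4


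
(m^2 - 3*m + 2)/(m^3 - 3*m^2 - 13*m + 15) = (m - 2)/(m^2 - 2*m - 15)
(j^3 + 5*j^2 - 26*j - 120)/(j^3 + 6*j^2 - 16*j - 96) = (j - 5)/(j - 4)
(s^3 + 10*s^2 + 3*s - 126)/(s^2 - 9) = (s^2 + 13*s + 42)/(s + 3)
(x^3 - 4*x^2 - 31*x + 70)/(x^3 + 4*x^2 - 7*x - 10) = (x - 7)/(x + 1)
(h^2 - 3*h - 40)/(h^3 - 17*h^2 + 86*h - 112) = (h + 5)/(h^2 - 9*h + 14)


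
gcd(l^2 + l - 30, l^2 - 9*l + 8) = 1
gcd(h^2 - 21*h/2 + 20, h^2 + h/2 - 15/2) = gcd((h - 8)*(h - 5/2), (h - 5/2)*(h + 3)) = h - 5/2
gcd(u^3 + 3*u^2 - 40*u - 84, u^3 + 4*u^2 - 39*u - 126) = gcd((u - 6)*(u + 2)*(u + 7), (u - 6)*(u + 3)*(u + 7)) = u^2 + u - 42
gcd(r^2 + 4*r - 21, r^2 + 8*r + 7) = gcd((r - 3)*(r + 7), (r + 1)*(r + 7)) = r + 7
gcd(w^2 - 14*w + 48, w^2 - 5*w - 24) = w - 8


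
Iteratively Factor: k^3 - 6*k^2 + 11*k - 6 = (k - 1)*(k^2 - 5*k + 6) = (k - 2)*(k - 1)*(k - 3)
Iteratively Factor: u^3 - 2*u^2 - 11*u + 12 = (u - 4)*(u^2 + 2*u - 3) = (u - 4)*(u - 1)*(u + 3)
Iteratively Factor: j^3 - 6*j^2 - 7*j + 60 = (j - 5)*(j^2 - j - 12) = (j - 5)*(j - 4)*(j + 3)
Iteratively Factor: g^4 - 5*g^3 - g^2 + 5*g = (g + 1)*(g^3 - 6*g^2 + 5*g) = (g - 1)*(g + 1)*(g^2 - 5*g) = (g - 5)*(g - 1)*(g + 1)*(g)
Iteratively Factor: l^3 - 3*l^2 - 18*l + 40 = (l - 5)*(l^2 + 2*l - 8) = (l - 5)*(l + 4)*(l - 2)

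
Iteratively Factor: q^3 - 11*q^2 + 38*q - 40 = (q - 5)*(q^2 - 6*q + 8) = (q - 5)*(q - 4)*(q - 2)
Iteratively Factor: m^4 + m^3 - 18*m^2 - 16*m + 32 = (m + 2)*(m^3 - m^2 - 16*m + 16) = (m - 4)*(m + 2)*(m^2 + 3*m - 4) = (m - 4)*(m + 2)*(m + 4)*(m - 1)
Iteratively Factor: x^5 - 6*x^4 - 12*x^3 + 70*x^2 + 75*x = (x)*(x^4 - 6*x^3 - 12*x^2 + 70*x + 75) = x*(x + 3)*(x^3 - 9*x^2 + 15*x + 25) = x*(x - 5)*(x + 3)*(x^2 - 4*x - 5) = x*(x - 5)*(x + 1)*(x + 3)*(x - 5)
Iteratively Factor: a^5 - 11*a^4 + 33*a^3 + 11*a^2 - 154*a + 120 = (a - 4)*(a^4 - 7*a^3 + 5*a^2 + 31*a - 30) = (a - 5)*(a - 4)*(a^3 - 2*a^2 - 5*a + 6) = (a - 5)*(a - 4)*(a - 3)*(a^2 + a - 2) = (a - 5)*(a - 4)*(a - 3)*(a + 2)*(a - 1)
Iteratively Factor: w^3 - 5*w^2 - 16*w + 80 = (w + 4)*(w^2 - 9*w + 20) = (w - 4)*(w + 4)*(w - 5)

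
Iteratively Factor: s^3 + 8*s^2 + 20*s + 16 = (s + 2)*(s^2 + 6*s + 8) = (s + 2)^2*(s + 4)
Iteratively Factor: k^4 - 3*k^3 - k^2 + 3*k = (k)*(k^3 - 3*k^2 - k + 3) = k*(k - 3)*(k^2 - 1) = k*(k - 3)*(k - 1)*(k + 1)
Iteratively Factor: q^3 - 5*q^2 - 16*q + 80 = (q - 5)*(q^2 - 16) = (q - 5)*(q + 4)*(q - 4)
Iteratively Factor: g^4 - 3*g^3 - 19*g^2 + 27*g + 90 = (g - 5)*(g^3 + 2*g^2 - 9*g - 18) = (g - 5)*(g - 3)*(g^2 + 5*g + 6) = (g - 5)*(g - 3)*(g + 3)*(g + 2)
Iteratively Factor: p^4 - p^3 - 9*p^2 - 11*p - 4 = (p + 1)*(p^3 - 2*p^2 - 7*p - 4) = (p + 1)^2*(p^2 - 3*p - 4) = (p - 4)*(p + 1)^2*(p + 1)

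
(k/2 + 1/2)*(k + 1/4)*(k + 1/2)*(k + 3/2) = k^4/2 + 13*k^3/8 + 7*k^2/4 + 23*k/32 + 3/32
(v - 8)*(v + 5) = v^2 - 3*v - 40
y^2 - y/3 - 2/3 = (y - 1)*(y + 2/3)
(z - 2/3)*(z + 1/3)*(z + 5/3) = z^3 + 4*z^2/3 - 7*z/9 - 10/27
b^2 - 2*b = b*(b - 2)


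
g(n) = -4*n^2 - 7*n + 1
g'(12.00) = -103.00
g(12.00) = -659.00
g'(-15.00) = 113.00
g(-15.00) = -794.00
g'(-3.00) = 17.00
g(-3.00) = -14.00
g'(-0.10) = -6.20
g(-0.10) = 1.66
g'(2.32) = -25.56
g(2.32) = -36.77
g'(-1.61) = 5.88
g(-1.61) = 1.90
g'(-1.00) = 1.00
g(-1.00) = 4.00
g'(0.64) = -12.12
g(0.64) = -5.12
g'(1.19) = -16.52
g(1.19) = -12.99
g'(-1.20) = 2.60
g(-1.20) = 3.64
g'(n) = -8*n - 7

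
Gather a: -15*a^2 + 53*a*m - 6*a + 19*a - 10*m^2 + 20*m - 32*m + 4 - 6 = -15*a^2 + a*(53*m + 13) - 10*m^2 - 12*m - 2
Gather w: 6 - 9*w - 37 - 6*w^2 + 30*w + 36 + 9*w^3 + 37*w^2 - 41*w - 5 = 9*w^3 + 31*w^2 - 20*w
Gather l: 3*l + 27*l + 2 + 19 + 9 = 30*l + 30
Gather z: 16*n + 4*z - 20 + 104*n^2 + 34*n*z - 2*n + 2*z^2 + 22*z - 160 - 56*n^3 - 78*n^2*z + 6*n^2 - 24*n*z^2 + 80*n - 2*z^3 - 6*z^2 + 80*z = -56*n^3 + 110*n^2 + 94*n - 2*z^3 + z^2*(-24*n - 4) + z*(-78*n^2 + 34*n + 106) - 180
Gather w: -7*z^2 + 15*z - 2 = -7*z^2 + 15*z - 2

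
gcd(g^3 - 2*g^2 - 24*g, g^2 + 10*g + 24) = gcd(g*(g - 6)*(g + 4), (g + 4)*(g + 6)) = g + 4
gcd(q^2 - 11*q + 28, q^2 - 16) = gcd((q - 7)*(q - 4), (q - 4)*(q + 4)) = q - 4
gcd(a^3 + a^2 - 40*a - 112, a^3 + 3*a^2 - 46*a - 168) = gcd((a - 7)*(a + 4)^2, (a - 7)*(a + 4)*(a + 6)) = a^2 - 3*a - 28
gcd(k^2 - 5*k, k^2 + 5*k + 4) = 1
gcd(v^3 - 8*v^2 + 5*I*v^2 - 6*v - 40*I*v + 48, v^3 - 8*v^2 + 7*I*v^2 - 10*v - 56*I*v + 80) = v^2 + v*(-8 + 2*I) - 16*I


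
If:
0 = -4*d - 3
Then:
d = -3/4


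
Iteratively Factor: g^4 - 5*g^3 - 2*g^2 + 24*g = (g - 4)*(g^3 - g^2 - 6*g) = (g - 4)*(g + 2)*(g^2 - 3*g) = g*(g - 4)*(g + 2)*(g - 3)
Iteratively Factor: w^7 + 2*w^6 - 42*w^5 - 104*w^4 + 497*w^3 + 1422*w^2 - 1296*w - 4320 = (w + 3)*(w^6 - w^5 - 39*w^4 + 13*w^3 + 458*w^2 + 48*w - 1440) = (w + 3)^2*(w^5 - 4*w^4 - 27*w^3 + 94*w^2 + 176*w - 480) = (w - 4)*(w + 3)^2*(w^4 - 27*w^2 - 14*w + 120) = (w - 5)*(w - 4)*(w + 3)^2*(w^3 + 5*w^2 - 2*w - 24) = (w - 5)*(w - 4)*(w + 3)^2*(w + 4)*(w^2 + w - 6) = (w - 5)*(w - 4)*(w - 2)*(w + 3)^2*(w + 4)*(w + 3)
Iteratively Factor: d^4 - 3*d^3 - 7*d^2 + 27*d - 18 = (d - 3)*(d^3 - 7*d + 6) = (d - 3)*(d - 1)*(d^2 + d - 6) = (d - 3)*(d - 2)*(d - 1)*(d + 3)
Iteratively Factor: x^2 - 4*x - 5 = (x - 5)*(x + 1)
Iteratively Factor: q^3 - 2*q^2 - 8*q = (q - 4)*(q^2 + 2*q) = (q - 4)*(q + 2)*(q)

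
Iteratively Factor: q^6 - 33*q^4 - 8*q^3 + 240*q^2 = (q)*(q^5 - 33*q^3 - 8*q^2 + 240*q) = q*(q + 4)*(q^4 - 4*q^3 - 17*q^2 + 60*q) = q*(q + 4)^2*(q^3 - 8*q^2 + 15*q) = q^2*(q + 4)^2*(q^2 - 8*q + 15) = q^2*(q - 3)*(q + 4)^2*(q - 5)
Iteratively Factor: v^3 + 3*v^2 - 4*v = (v + 4)*(v^2 - v) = (v - 1)*(v + 4)*(v)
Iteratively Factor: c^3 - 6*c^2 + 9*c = (c)*(c^2 - 6*c + 9) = c*(c - 3)*(c - 3)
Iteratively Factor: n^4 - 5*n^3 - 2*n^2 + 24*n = (n)*(n^3 - 5*n^2 - 2*n + 24) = n*(n + 2)*(n^2 - 7*n + 12) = n*(n - 4)*(n + 2)*(n - 3)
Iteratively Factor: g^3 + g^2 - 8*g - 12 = (g - 3)*(g^2 + 4*g + 4) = (g - 3)*(g + 2)*(g + 2)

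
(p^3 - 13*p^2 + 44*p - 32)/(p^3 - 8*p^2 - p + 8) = (p - 4)/(p + 1)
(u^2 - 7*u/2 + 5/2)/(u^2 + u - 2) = (u - 5/2)/(u + 2)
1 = 1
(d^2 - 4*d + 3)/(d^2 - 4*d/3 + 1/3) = 3*(d - 3)/(3*d - 1)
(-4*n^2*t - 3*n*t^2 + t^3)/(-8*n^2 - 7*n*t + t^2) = t*(-4*n + t)/(-8*n + t)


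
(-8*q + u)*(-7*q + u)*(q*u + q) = 56*q^3*u + 56*q^3 - 15*q^2*u^2 - 15*q^2*u + q*u^3 + q*u^2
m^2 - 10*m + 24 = (m - 6)*(m - 4)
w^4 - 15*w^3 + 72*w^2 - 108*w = w*(w - 6)^2*(w - 3)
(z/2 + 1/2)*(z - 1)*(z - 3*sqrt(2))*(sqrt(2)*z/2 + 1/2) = sqrt(2)*z^4/4 - 5*z^3/4 - sqrt(2)*z^2 + 5*z/4 + 3*sqrt(2)/4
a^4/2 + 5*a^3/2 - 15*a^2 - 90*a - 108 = (a/2 + 1)*(a - 6)*(a + 3)*(a + 6)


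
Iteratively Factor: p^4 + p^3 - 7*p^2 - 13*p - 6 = (p + 2)*(p^3 - p^2 - 5*p - 3) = (p - 3)*(p + 2)*(p^2 + 2*p + 1) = (p - 3)*(p + 1)*(p + 2)*(p + 1)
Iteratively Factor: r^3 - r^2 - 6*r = (r + 2)*(r^2 - 3*r) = (r - 3)*(r + 2)*(r)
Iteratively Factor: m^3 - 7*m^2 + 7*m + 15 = (m - 5)*(m^2 - 2*m - 3) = (m - 5)*(m + 1)*(m - 3)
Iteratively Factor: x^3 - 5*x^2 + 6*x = (x - 3)*(x^2 - 2*x) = (x - 3)*(x - 2)*(x)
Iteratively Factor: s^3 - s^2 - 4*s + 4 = (s - 2)*(s^2 + s - 2) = (s - 2)*(s - 1)*(s + 2)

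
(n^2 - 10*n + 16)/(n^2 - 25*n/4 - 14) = 4*(n - 2)/(4*n + 7)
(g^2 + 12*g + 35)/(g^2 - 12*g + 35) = (g^2 + 12*g + 35)/(g^2 - 12*g + 35)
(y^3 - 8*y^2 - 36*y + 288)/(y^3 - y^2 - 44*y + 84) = (y^2 - 2*y - 48)/(y^2 + 5*y - 14)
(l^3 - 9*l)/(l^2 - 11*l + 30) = l*(l^2 - 9)/(l^2 - 11*l + 30)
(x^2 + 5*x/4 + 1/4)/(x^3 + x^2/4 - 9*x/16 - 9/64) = 16*(x + 1)/(16*x^2 - 9)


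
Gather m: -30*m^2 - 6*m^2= -36*m^2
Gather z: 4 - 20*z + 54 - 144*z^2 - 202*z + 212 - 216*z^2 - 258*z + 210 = -360*z^2 - 480*z + 480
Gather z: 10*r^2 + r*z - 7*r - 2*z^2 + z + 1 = 10*r^2 - 7*r - 2*z^2 + z*(r + 1) + 1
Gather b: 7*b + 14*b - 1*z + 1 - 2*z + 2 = 21*b - 3*z + 3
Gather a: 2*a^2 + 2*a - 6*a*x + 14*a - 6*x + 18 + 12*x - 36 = 2*a^2 + a*(16 - 6*x) + 6*x - 18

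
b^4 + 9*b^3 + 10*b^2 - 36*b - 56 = (b - 2)*(b + 2)^2*(b + 7)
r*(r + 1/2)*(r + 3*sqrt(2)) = r^3 + r^2/2 + 3*sqrt(2)*r^2 + 3*sqrt(2)*r/2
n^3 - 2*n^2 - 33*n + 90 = (n - 5)*(n - 3)*(n + 6)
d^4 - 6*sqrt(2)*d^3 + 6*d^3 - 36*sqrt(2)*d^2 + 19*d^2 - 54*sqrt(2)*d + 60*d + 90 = (d + 3)^2*(d - 5*sqrt(2))*(d - sqrt(2))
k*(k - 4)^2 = k^3 - 8*k^2 + 16*k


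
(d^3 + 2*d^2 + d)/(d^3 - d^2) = (d^2 + 2*d + 1)/(d*(d - 1))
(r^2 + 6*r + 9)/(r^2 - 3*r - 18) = (r + 3)/(r - 6)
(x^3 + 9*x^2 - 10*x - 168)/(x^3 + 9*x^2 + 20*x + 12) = (x^2 + 3*x - 28)/(x^2 + 3*x + 2)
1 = 1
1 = 1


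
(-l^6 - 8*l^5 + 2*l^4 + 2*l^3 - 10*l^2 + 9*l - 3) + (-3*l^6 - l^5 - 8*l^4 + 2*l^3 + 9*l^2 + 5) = -4*l^6 - 9*l^5 - 6*l^4 + 4*l^3 - l^2 + 9*l + 2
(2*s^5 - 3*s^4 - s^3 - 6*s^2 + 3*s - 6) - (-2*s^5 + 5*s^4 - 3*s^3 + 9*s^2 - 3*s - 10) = 4*s^5 - 8*s^4 + 2*s^3 - 15*s^2 + 6*s + 4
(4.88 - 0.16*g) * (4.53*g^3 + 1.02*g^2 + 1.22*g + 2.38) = -0.7248*g^4 + 21.9432*g^3 + 4.7824*g^2 + 5.5728*g + 11.6144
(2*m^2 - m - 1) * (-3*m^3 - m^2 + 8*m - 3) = -6*m^5 + m^4 + 20*m^3 - 13*m^2 - 5*m + 3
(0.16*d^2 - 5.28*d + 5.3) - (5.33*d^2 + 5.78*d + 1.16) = -5.17*d^2 - 11.06*d + 4.14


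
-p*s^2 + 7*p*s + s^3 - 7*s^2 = s*(-p + s)*(s - 7)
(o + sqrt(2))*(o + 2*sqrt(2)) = o^2 + 3*sqrt(2)*o + 4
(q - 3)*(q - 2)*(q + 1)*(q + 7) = q^4 + 3*q^3 - 27*q^2 + 13*q + 42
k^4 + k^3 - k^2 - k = k*(k - 1)*(k + 1)^2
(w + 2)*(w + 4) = w^2 + 6*w + 8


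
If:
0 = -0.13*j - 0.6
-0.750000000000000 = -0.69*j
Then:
No Solution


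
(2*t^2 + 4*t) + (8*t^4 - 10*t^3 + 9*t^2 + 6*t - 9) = 8*t^4 - 10*t^3 + 11*t^2 + 10*t - 9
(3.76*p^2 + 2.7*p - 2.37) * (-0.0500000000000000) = -0.188*p^2 - 0.135*p + 0.1185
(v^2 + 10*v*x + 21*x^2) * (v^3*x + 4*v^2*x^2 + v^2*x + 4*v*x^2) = v^5*x + 14*v^4*x^2 + v^4*x + 61*v^3*x^3 + 14*v^3*x^2 + 84*v^2*x^4 + 61*v^2*x^3 + 84*v*x^4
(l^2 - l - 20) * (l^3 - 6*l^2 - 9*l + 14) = l^5 - 7*l^4 - 23*l^3 + 143*l^2 + 166*l - 280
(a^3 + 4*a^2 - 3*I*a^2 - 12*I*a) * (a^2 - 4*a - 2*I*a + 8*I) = a^5 - 5*I*a^4 - 22*a^3 + 80*I*a^2 + 96*a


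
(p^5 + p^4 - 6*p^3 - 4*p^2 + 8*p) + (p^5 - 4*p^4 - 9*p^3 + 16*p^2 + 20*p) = 2*p^5 - 3*p^4 - 15*p^3 + 12*p^2 + 28*p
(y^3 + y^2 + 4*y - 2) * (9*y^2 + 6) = 9*y^5 + 9*y^4 + 42*y^3 - 12*y^2 + 24*y - 12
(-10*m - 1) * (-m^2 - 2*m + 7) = 10*m^3 + 21*m^2 - 68*m - 7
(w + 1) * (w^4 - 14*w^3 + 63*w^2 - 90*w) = w^5 - 13*w^4 + 49*w^3 - 27*w^2 - 90*w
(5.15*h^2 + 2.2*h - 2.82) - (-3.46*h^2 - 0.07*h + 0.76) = 8.61*h^2 + 2.27*h - 3.58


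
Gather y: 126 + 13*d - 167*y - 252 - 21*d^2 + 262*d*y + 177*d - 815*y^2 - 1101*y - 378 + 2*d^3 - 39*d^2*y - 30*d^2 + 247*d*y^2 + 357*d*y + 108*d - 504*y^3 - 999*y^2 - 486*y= 2*d^3 - 51*d^2 + 298*d - 504*y^3 + y^2*(247*d - 1814) + y*(-39*d^2 + 619*d - 1754) - 504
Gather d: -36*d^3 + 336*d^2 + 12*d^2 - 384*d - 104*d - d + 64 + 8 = -36*d^3 + 348*d^2 - 489*d + 72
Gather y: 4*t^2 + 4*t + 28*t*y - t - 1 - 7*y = 4*t^2 + 3*t + y*(28*t - 7) - 1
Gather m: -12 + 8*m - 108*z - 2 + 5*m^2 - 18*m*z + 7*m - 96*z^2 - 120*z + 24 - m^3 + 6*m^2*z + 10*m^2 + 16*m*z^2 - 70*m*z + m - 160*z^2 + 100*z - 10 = -m^3 + m^2*(6*z + 15) + m*(16*z^2 - 88*z + 16) - 256*z^2 - 128*z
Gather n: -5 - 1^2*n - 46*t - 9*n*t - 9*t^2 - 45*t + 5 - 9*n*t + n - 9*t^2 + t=-18*n*t - 18*t^2 - 90*t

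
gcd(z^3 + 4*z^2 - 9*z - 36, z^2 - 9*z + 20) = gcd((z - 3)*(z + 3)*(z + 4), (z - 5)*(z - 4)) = 1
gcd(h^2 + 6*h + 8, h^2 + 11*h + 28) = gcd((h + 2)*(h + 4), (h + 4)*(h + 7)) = h + 4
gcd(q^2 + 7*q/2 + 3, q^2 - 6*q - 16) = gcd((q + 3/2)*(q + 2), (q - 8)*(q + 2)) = q + 2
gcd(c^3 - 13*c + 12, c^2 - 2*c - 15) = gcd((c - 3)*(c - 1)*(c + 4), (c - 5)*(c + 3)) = 1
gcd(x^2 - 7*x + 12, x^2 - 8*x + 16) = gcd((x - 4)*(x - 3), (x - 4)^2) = x - 4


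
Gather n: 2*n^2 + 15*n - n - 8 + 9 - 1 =2*n^2 + 14*n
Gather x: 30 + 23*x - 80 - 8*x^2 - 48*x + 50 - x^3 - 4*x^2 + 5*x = -x^3 - 12*x^2 - 20*x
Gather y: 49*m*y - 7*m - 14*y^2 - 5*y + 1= -7*m - 14*y^2 + y*(49*m - 5) + 1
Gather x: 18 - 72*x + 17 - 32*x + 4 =39 - 104*x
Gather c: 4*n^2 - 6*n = 4*n^2 - 6*n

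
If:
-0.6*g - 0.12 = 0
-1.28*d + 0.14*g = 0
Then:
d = -0.02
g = -0.20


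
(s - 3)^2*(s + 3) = s^3 - 3*s^2 - 9*s + 27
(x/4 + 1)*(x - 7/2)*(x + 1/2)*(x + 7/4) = x^4/4 + 11*x^3/16 - 3*x^2 - 497*x/64 - 49/16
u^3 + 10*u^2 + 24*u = u*(u + 4)*(u + 6)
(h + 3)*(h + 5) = h^2 + 8*h + 15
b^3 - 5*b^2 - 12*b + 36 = (b - 6)*(b - 2)*(b + 3)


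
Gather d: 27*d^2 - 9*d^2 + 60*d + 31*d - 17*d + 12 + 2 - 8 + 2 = 18*d^2 + 74*d + 8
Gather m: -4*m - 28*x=-4*m - 28*x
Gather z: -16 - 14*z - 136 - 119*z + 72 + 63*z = -70*z - 80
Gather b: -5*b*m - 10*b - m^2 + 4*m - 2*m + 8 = b*(-5*m - 10) - m^2 + 2*m + 8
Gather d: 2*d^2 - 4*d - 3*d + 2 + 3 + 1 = 2*d^2 - 7*d + 6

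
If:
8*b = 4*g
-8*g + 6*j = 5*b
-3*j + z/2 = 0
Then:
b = z/21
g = 2*z/21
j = z/6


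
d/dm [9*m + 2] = 9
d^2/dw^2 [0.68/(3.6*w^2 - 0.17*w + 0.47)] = (-17.6256*w^2 + 0.83232*w + 0.68*(7.2*w - 0.17)*(14.4*w - 0.34) - 2.30112)/(3.6*w^2 - 0.17*w + 0.47)^3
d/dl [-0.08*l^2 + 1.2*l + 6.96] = 1.2 - 0.16*l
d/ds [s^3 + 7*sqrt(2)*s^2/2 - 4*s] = 3*s^2 + 7*sqrt(2)*s - 4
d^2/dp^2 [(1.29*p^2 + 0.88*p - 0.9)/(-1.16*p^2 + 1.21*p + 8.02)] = (-5.989544*p^3 - 64.740528*p^2 - 56.700336*p - 129.4861)/(1.560896*p^6 - 4.884528*p^5 - 27.280068*p^4 + 65.769671*p^3 + 188.608746*p^2 - 233.483052*p - 515.849608)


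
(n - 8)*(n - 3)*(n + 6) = n^3 - 5*n^2 - 42*n + 144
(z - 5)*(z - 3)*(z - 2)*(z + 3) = z^4 - 7*z^3 + z^2 + 63*z - 90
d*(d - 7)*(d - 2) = d^3 - 9*d^2 + 14*d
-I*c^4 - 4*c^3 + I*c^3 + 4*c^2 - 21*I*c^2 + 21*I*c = c*(c - 7*I)*(c + 3*I)*(-I*c + I)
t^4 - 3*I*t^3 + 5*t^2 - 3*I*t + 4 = (t - 4*I)*(t - I)*(t + I)^2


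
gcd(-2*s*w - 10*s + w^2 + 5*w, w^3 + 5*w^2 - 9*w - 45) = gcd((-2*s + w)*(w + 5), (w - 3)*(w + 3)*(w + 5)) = w + 5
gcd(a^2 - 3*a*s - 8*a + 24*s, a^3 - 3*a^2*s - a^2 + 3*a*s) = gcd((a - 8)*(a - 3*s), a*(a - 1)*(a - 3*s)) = -a + 3*s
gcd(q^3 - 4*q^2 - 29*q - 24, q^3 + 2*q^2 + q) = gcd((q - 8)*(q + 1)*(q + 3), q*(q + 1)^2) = q + 1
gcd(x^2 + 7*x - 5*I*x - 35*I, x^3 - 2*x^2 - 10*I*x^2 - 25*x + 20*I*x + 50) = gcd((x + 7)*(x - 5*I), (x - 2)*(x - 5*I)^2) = x - 5*I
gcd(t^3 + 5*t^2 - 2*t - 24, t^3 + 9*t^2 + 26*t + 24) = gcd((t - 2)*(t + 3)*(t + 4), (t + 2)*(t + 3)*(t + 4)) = t^2 + 7*t + 12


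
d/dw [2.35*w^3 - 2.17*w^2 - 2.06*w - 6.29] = 7.05*w^2 - 4.34*w - 2.06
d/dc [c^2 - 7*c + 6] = 2*c - 7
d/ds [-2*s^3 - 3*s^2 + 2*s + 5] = -6*s^2 - 6*s + 2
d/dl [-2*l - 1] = -2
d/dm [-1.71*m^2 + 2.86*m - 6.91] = 2.86 - 3.42*m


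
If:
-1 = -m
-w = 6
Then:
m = 1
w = -6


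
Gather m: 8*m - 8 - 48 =8*m - 56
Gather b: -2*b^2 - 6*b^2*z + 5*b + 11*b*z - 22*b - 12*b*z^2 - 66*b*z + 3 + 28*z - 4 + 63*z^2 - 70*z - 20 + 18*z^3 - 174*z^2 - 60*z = b^2*(-6*z - 2) + b*(-12*z^2 - 55*z - 17) + 18*z^3 - 111*z^2 - 102*z - 21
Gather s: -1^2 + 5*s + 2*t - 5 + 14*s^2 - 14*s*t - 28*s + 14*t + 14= 14*s^2 + s*(-14*t - 23) + 16*t + 8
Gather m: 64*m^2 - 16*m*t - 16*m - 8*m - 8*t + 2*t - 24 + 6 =64*m^2 + m*(-16*t - 24) - 6*t - 18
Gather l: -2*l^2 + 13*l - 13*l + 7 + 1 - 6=2 - 2*l^2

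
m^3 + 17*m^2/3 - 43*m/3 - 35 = (m - 3)*(m + 5/3)*(m + 7)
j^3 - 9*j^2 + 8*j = j*(j - 8)*(j - 1)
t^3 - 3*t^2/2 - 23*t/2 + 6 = (t - 4)*(t - 1/2)*(t + 3)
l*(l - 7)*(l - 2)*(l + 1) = l^4 - 8*l^3 + 5*l^2 + 14*l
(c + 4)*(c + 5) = c^2 + 9*c + 20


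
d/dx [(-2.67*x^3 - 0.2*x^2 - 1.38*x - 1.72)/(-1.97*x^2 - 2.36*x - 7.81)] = (5.2599*x^4 + 12.6024*x^3 + 60.3115*x^2 - 3.6528*x + 6.7186)/(3.8809*x^4 + 9.2984*x^3 + 36.341*x^2 + 36.8632*x + 60.9961)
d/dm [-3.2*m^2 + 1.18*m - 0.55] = 1.18 - 6.4*m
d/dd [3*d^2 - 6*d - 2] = 6*d - 6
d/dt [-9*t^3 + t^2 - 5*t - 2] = -27*t^2 + 2*t - 5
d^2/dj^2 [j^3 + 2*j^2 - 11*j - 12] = 6*j + 4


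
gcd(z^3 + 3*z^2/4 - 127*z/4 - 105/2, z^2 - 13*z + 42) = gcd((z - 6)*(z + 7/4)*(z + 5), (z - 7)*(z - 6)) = z - 6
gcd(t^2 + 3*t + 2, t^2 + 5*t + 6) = t + 2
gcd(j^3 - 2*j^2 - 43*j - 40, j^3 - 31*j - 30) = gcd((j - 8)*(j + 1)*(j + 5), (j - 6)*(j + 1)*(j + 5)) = j^2 + 6*j + 5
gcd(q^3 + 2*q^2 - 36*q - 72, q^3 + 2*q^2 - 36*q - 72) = q^3 + 2*q^2 - 36*q - 72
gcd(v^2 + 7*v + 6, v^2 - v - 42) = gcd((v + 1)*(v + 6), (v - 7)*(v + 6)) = v + 6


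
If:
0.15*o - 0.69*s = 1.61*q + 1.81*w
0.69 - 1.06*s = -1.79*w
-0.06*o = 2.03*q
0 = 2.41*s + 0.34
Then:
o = -4.79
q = 0.14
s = -0.14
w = -0.47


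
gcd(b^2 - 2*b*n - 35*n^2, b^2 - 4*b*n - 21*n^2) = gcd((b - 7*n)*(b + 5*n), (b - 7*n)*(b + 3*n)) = b - 7*n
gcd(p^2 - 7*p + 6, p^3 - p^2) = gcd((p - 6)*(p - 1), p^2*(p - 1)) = p - 1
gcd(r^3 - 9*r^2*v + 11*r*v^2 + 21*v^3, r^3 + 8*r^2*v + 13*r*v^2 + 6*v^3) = r + v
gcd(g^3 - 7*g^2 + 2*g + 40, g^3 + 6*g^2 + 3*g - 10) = g + 2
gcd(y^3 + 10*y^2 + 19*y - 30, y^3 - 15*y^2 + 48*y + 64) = 1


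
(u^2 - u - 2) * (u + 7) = u^3 + 6*u^2 - 9*u - 14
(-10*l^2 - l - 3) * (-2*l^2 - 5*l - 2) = 20*l^4 + 52*l^3 + 31*l^2 + 17*l + 6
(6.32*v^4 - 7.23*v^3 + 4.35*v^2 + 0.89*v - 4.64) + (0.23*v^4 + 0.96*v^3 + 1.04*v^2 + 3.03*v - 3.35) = 6.55*v^4 - 6.27*v^3 + 5.39*v^2 + 3.92*v - 7.99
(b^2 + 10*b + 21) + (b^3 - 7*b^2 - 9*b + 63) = b^3 - 6*b^2 + b + 84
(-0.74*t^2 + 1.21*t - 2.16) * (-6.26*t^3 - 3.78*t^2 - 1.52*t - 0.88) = 4.6324*t^5 - 4.7774*t^4 + 10.0726*t^3 + 6.9768*t^2 + 2.2184*t + 1.9008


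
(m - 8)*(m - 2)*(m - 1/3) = m^3 - 31*m^2/3 + 58*m/3 - 16/3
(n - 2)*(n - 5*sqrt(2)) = n^2 - 5*sqrt(2)*n - 2*n + 10*sqrt(2)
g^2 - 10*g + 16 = (g - 8)*(g - 2)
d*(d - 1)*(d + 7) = d^3 + 6*d^2 - 7*d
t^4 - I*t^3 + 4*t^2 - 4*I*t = t*(t - 2*I)*(t - I)*(t + 2*I)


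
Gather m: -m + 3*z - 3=-m + 3*z - 3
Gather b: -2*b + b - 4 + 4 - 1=-b - 1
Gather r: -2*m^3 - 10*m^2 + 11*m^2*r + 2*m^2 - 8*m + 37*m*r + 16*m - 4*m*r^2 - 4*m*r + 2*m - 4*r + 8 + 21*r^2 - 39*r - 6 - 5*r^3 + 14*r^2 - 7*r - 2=-2*m^3 - 8*m^2 + 10*m - 5*r^3 + r^2*(35 - 4*m) + r*(11*m^2 + 33*m - 50)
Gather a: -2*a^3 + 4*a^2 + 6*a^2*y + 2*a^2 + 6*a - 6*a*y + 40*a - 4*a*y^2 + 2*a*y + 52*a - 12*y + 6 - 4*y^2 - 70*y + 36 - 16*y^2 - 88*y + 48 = -2*a^3 + a^2*(6*y + 6) + a*(-4*y^2 - 4*y + 98) - 20*y^2 - 170*y + 90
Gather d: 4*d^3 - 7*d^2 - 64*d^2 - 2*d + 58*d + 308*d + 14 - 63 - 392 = 4*d^3 - 71*d^2 + 364*d - 441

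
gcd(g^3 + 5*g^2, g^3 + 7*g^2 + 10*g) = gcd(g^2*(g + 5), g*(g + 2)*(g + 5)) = g^2 + 5*g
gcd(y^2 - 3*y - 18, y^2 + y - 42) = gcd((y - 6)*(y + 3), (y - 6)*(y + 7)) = y - 6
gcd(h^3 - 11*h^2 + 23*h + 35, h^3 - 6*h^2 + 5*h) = h - 5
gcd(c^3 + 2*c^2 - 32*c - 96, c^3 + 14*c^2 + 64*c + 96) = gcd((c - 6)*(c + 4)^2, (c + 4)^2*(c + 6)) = c^2 + 8*c + 16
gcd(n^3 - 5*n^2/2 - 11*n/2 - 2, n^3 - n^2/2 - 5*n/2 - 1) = n^2 + 3*n/2 + 1/2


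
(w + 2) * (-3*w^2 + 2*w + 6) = -3*w^3 - 4*w^2 + 10*w + 12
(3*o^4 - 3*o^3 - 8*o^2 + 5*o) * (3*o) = 9*o^5 - 9*o^4 - 24*o^3 + 15*o^2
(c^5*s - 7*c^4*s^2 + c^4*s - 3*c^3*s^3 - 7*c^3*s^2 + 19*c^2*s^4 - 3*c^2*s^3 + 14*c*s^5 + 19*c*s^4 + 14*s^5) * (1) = c^5*s - 7*c^4*s^2 + c^4*s - 3*c^3*s^3 - 7*c^3*s^2 + 19*c^2*s^4 - 3*c^2*s^3 + 14*c*s^5 + 19*c*s^4 + 14*s^5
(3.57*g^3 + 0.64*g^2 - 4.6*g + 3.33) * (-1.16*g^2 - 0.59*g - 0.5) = -4.1412*g^5 - 2.8487*g^4 + 3.1734*g^3 - 1.4688*g^2 + 0.3353*g - 1.665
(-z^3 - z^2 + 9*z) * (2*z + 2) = -2*z^4 - 4*z^3 + 16*z^2 + 18*z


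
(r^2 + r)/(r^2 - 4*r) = (r + 1)/(r - 4)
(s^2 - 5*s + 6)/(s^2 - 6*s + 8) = (s - 3)/(s - 4)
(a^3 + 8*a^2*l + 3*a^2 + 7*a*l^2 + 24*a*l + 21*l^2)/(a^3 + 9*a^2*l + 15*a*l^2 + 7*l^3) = (a + 3)/(a + l)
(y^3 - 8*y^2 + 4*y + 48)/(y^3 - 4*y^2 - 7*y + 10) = (y^2 - 10*y + 24)/(y^2 - 6*y + 5)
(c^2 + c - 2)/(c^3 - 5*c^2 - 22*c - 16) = (c - 1)/(c^2 - 7*c - 8)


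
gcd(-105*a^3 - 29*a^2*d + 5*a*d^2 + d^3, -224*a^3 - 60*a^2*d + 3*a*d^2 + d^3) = 7*a + d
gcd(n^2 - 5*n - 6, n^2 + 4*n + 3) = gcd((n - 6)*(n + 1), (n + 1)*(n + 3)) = n + 1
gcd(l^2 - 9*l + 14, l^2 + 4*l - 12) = l - 2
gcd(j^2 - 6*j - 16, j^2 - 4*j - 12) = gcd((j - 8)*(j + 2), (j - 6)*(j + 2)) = j + 2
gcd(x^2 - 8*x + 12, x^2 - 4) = x - 2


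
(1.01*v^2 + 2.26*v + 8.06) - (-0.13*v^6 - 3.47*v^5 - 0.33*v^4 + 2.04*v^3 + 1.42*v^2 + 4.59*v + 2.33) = 0.13*v^6 + 3.47*v^5 + 0.33*v^4 - 2.04*v^3 - 0.41*v^2 - 2.33*v + 5.73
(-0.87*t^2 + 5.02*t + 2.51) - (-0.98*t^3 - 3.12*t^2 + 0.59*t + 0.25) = 0.98*t^3 + 2.25*t^2 + 4.43*t + 2.26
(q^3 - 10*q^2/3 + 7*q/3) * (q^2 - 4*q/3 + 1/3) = q^5 - 14*q^4/3 + 64*q^3/9 - 38*q^2/9 + 7*q/9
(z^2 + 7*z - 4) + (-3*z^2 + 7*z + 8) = -2*z^2 + 14*z + 4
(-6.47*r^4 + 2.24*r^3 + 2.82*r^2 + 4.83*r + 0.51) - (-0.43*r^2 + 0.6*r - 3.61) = -6.47*r^4 + 2.24*r^3 + 3.25*r^2 + 4.23*r + 4.12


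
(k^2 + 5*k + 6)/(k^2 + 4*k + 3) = (k + 2)/(k + 1)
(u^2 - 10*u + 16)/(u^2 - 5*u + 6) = (u - 8)/(u - 3)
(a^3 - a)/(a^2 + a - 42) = (a^3 - a)/(a^2 + a - 42)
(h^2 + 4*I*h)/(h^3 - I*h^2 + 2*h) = (h + 4*I)/(h^2 - I*h + 2)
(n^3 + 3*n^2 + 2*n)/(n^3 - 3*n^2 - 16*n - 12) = n/(n - 6)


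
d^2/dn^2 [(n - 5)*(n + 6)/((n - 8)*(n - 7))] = 4*(8*n^3 - 129*n^2 + 591*n - 547)/(n^6 - 45*n^5 + 843*n^4 - 8415*n^3 + 47208*n^2 - 141120*n + 175616)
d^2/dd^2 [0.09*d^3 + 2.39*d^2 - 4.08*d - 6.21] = 0.54*d + 4.78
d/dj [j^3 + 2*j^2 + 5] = j*(3*j + 4)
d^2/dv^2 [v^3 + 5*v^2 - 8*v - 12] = 6*v + 10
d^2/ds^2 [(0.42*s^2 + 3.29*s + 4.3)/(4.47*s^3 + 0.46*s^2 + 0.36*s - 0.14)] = (16.783956*s^6 + 394.422966*s^5 + 1067.548644*s^4 + 135.810952*s^3 + 71.845512*s^2 + 21.689376*s + 2.016496)/(89.314623*s^9 + 27.573642*s^8 + 24.416928*s^7 - 3.85325*s^6 + 0.239255999999999*s^5 - 1.261752*s^4 + 0.170388*s^3 - 0.027384*s^2 + 0.021168*s - 0.002744)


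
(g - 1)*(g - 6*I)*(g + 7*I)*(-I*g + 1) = -I*g^4 + 2*g^3 + I*g^3 - 2*g^2 - 41*I*g^2 + 42*g + 41*I*g - 42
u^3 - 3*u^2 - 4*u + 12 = (u - 3)*(u - 2)*(u + 2)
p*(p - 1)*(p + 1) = p^3 - p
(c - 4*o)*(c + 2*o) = c^2 - 2*c*o - 8*o^2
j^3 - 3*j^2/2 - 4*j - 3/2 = (j - 3)*(j + 1/2)*(j + 1)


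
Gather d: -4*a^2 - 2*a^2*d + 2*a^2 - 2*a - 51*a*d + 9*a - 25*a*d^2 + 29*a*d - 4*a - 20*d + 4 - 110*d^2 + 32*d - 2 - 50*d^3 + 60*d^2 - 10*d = -2*a^2 + 3*a - 50*d^3 + d^2*(-25*a - 50) + d*(-2*a^2 - 22*a + 2) + 2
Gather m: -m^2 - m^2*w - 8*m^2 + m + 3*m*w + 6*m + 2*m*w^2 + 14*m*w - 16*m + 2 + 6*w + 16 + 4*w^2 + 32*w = m^2*(-w - 9) + m*(2*w^2 + 17*w - 9) + 4*w^2 + 38*w + 18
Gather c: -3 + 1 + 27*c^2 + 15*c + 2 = 27*c^2 + 15*c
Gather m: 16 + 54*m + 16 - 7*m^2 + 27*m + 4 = -7*m^2 + 81*m + 36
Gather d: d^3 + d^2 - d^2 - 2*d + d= d^3 - d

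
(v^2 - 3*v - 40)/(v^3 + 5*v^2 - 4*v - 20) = (v - 8)/(v^2 - 4)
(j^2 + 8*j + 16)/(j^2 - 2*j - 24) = (j + 4)/(j - 6)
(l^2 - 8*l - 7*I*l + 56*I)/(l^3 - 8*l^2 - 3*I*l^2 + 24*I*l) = (l - 7*I)/(l*(l - 3*I))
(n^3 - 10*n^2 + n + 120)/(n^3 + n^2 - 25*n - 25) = (n^2 - 5*n - 24)/(n^2 + 6*n + 5)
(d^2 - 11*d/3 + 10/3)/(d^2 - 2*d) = (d - 5/3)/d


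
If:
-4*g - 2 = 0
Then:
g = -1/2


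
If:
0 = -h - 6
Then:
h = -6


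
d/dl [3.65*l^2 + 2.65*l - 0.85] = 7.3*l + 2.65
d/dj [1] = 0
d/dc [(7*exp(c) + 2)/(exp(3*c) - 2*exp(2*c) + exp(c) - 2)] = (-(7*exp(c) + 2)*(3*exp(2*c) - 4*exp(c) + 1) + 7*exp(3*c) - 14*exp(2*c) + 7*exp(c) - 14)*exp(c)/(exp(3*c) - 2*exp(2*c) + exp(c) - 2)^2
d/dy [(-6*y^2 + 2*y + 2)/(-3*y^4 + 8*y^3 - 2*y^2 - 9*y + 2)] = 2*(-18*y^5 + 33*y^4 - 4*y^3 + 5*y^2 - 8*y + 11)/(9*y^8 - 48*y^7 + 76*y^6 + 22*y^5 - 152*y^4 + 68*y^3 + 73*y^2 - 36*y + 4)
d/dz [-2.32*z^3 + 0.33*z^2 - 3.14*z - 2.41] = -6.96*z^2 + 0.66*z - 3.14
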